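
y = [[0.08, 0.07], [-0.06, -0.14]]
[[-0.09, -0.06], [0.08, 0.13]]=y @ [[-1.01, 0.12], [-0.16, -1.01]]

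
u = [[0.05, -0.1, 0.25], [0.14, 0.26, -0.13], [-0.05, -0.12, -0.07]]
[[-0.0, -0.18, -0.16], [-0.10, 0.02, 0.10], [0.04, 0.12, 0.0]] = u@[[-0.37,0.18,-0.35],[-0.19,-0.49,0.38],[-0.02,-0.94,-0.41]]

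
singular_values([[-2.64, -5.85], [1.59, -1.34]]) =[6.45, 1.99]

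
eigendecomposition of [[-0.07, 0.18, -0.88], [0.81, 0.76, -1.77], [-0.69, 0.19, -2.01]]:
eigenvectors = [[0.32, -0.38, 0.17],[0.42, 0.9, 0.99],[0.85, 0.21, 0.02]]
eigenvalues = [-2.17, 0.0, 0.85]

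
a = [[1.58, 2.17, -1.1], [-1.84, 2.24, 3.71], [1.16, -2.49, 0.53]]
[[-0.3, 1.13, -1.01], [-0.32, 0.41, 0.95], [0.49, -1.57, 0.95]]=a @ [[0.06, -0.16, 0.04], [-0.16, 0.5, -0.27], [0.04, -0.27, 0.44]]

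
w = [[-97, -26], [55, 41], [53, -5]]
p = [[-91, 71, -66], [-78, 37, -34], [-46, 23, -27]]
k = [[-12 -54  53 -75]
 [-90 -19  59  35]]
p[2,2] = -27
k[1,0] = -90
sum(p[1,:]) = -75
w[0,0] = -97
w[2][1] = -5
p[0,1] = 71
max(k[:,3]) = 35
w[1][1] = 41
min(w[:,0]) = -97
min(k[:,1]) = -54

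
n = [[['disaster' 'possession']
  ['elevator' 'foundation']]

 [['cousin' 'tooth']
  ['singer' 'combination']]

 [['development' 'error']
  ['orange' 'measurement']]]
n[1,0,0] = 'cousin'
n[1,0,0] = 'cousin'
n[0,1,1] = 'foundation'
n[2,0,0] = 'development'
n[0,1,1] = 'foundation'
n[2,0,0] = 'development'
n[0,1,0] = 'elevator'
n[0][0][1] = 'possession'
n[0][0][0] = 'disaster'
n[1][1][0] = 'singer'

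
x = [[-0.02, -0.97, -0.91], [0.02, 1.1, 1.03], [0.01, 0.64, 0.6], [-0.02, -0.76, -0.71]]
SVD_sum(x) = [[-0.02, -0.97, -0.91], [0.02, 1.10, 1.03], [0.01, 0.64, 0.6], [-0.02, -0.76, -0.71]] + [[-0.0, -0.0, 0.00], [-0.00, -0.00, 0.00], [-0.00, -0.0, 0.0], [-0.00, -0.0, 0.00]] + [[-0.0, 0.00, -0.00], [-0.00, 0.0, -0.0], [-0.0, 0.00, -0.00], [0.0, -0.00, 0.00]]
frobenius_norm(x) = 2.43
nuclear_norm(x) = 2.43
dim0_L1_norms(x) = [0.07, 3.47, 3.25]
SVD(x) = [[-0.55,-0.05,0.83], [0.62,-0.33,0.46], [0.36,-0.47,0.12], [-0.43,-0.81,-0.30]] @ diag([2.427439277441405, 0.006056043358028957, 0.0013706471461305573]) @ [[0.01, 0.73, 0.68], [0.98, 0.12, -0.15], [-0.19, 0.67, -0.71]]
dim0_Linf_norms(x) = [0.02, 1.1, 1.03]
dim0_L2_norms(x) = [0.04, 1.77, 1.66]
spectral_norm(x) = 2.43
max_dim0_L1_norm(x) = 3.47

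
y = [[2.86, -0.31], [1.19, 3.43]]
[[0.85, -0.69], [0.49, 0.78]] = y @ [[0.30, -0.21], [0.04, 0.3]]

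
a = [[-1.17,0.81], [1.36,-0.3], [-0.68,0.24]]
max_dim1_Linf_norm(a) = 1.36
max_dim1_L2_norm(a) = 1.42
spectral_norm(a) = 2.08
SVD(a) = [[-0.67, -0.73], [0.66, -0.68], [-0.35, 0.12]] @ diag([2.0819075383413335, 0.38763514004477034]) @ [[0.92, -0.4], [-0.4, -0.92]]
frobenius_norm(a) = 2.12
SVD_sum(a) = [[-1.28, 0.55], [1.26, -0.54], [-0.66, 0.28]] + [[0.11, 0.26],  [0.10, 0.24],  [-0.02, -0.04]]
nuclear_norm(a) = 2.47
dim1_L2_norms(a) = [1.42, 1.39, 0.72]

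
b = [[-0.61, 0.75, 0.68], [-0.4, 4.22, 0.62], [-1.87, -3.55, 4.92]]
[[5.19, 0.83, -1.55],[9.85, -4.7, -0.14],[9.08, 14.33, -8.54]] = b @ [[-5.28, -1.89, 2.0], [1.68, -1.46, 0.27], [1.05, 1.14, -0.78]]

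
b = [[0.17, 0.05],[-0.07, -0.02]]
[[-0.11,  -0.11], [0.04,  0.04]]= b@[[0.13, -0.69], [-2.70, 0.23]]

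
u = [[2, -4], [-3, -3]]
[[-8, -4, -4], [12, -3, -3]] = u @ [[-4, 0, 0], [0, 1, 1]]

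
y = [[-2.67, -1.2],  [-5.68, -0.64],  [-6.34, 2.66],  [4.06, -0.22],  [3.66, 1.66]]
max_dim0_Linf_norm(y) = 6.34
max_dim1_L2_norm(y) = 6.88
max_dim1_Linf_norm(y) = 6.34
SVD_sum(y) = [[-2.6, 0.13], [-5.63, 0.28], [-6.46, 0.32], [4.06, -0.2], [3.57, -0.18]] + [[-0.07, -1.33],[-0.05, -0.92],[0.12, 2.34],[-0.00, -0.02],[0.09, 1.84]]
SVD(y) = [[-0.25, -0.39], [-0.54, -0.27], [-0.62, 0.69], [0.39, -0.01], [0.34, 0.54]] @ diag([10.474037967512759, 3.389664976823105]) @ [[1.00, -0.05], [0.05, 1.0]]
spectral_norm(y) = 10.47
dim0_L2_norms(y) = [10.46, 3.42]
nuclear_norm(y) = 13.86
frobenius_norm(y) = 11.01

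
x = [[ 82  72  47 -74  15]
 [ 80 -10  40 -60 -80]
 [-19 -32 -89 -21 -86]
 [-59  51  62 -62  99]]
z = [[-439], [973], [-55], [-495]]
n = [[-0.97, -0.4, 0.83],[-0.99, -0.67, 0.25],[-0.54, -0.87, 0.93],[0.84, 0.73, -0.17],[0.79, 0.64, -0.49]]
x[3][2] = 62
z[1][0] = 973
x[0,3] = -74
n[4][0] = 0.786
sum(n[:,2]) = 1.3540000000000005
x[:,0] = [82, 80, -19, -59]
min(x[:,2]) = -89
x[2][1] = -32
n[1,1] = -0.673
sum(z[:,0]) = -16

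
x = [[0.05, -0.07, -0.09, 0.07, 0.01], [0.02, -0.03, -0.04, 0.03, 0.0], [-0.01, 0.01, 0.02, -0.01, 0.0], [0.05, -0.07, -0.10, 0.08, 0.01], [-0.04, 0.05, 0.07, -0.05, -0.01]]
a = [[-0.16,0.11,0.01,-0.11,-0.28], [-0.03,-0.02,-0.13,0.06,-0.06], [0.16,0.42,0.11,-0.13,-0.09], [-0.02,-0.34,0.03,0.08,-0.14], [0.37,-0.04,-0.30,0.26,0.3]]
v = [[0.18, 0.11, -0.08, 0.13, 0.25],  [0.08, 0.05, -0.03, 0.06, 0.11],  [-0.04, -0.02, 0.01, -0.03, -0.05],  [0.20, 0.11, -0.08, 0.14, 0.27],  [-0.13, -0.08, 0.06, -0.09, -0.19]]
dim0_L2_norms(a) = [0.44, 0.55, 0.35, 0.33, 0.45]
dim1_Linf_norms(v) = [0.25, 0.11, 0.05, 0.27, 0.19]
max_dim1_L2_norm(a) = 0.62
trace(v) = 0.19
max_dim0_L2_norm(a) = 0.55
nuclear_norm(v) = 0.64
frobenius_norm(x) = 0.25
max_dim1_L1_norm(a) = 1.27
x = v @ a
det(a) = 0.00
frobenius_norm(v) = 0.62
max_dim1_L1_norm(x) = 0.31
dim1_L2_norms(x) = [0.14, 0.06, 0.03, 0.15, 0.11]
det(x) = 0.00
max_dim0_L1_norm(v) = 0.87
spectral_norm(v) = 0.62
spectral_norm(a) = 0.71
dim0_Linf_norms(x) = [0.05, 0.07, 0.1, 0.08, 0.01]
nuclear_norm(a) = 1.72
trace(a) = 0.31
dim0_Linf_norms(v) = [0.2, 0.11, 0.08, 0.14, 0.27]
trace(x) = 0.11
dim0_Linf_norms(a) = [0.37, 0.42, 0.3, 0.26, 0.3]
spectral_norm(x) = 0.25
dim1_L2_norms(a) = [0.36, 0.16, 0.49, 0.38, 0.62]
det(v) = -0.00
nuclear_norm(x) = 0.26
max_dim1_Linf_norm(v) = 0.27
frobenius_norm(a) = 0.96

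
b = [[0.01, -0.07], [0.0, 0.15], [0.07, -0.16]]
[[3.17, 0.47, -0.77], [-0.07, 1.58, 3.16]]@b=[[-0.02, -0.03], [0.22, -0.26]]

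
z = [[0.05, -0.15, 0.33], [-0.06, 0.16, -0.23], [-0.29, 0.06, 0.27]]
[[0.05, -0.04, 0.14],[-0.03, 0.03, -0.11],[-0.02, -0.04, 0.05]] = z @ [[0.24, 0.14, 0.17], [0.14, 0.17, -0.05], [0.17, -0.05, 0.38]]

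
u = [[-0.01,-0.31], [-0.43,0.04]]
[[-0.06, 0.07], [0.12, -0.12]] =u @ [[-0.25,0.25],[0.21,-0.22]]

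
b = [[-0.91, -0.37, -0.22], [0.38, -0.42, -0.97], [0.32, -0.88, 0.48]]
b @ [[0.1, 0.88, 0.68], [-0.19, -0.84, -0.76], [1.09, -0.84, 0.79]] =[[-0.26, -0.31, -0.51], [-0.94, 1.5, -0.19], [0.72, 0.62, 1.27]]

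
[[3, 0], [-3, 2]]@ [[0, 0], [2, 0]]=[[0, 0], [4, 0]]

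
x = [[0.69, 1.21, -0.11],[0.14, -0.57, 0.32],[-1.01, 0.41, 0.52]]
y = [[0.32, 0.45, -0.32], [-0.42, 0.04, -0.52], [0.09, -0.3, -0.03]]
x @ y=[[-0.30, 0.39, -0.85], [0.31, -0.06, 0.24], [-0.45, -0.59, 0.09]]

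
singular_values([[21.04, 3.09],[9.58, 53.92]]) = [55.24, 20.0]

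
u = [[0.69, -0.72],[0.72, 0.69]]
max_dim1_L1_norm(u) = 1.41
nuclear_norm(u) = 1.99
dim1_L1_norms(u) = [1.41, 1.41]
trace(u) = 1.38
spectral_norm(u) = 1.00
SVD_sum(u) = [[0.69,0.00], [0.72,0.0]] + [[0.0, -0.72],  [0.0, 0.69]]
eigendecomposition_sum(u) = [[0.34+0.36j, -0.36+0.34j], [(0.36-0.34j), (0.34+0.36j)]] + [[(0.34-0.36j), -0.36-0.34j], [(0.36+0.34j), (0.34-0.36j)]]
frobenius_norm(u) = 1.41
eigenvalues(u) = [(0.69+0.72j), (0.69-0.72j)]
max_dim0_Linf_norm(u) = 0.72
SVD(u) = [[-0.69,-0.72], [-0.72,0.69]] @ diag([0.9972462083156797, 0.9972462083156796]) @ [[-1.00,-0.00], [0.00,1.0]]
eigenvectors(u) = [[(0.71+0j),0.71-0.00j], [0.00-0.71j,0.00+0.71j]]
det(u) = 0.99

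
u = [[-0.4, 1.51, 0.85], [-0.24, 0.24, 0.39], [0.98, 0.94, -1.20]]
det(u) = 0.012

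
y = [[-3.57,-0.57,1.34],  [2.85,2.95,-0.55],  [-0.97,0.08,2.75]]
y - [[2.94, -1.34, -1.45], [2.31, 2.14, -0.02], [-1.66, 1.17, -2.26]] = [[-6.51, 0.77, 2.79], [0.54, 0.81, -0.53], [0.69, -1.09, 5.01]]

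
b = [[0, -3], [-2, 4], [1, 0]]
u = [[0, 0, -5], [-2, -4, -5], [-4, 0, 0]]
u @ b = [[-5, 0], [3, -10], [0, 12]]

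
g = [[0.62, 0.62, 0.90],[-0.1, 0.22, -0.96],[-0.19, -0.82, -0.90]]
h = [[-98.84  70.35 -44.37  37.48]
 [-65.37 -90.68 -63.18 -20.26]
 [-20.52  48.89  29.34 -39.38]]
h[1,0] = -65.37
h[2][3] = -39.38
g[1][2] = -0.96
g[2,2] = -0.901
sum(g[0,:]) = 2.141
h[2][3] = -39.38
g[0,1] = 0.618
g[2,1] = -0.818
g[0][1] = 0.618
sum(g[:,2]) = -0.956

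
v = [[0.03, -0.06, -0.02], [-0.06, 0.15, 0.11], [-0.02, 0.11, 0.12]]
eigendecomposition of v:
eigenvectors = [[-0.25, 0.75, 0.62], [0.75, 0.55, -0.37], [0.62, -0.37, 0.69]]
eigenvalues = [0.26, -0.0, 0.04]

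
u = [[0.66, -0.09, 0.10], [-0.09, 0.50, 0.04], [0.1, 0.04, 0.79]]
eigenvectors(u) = [[0.46, 0.74, 0.49],[0.86, -0.51, -0.03],[-0.23, -0.43, 0.87]]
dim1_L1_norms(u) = [0.85, 0.63, 0.93]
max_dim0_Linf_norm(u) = 0.79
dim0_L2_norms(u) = [0.67, 0.51, 0.8]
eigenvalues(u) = [0.44, 0.66, 0.84]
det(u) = 0.25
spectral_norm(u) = 0.84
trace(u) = 1.95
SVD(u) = [[-0.49, -0.74, 0.46], [0.03, 0.51, 0.86], [-0.87, 0.43, -0.23]] @ diag([0.8444672000534414, 0.6642871652034872, 0.44124563474307166]) @ [[-0.49, 0.03, -0.87],  [-0.74, 0.51, 0.43],  [0.46, 0.86, -0.23]]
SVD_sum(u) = [[0.20, -0.01, 0.36],[-0.01, 0.0, -0.02],[0.36, -0.02, 0.64]] + [[0.37, -0.25, -0.21], [-0.25, 0.17, 0.15], [-0.21, 0.15, 0.12]] + [[0.09, 0.17, -0.05],[0.17, 0.33, -0.09],[-0.05, -0.09, 0.02]]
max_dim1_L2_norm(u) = 0.8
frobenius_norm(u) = 1.16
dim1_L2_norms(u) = [0.67, 0.51, 0.8]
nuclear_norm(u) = 1.95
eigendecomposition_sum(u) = [[0.09, 0.17, -0.05], [0.17, 0.33, -0.09], [-0.05, -0.09, 0.02]] + [[0.37,-0.25,-0.21], [-0.25,0.17,0.15], [-0.21,0.15,0.12]] + [[0.2, -0.01, 0.36], [-0.01, 0.0, -0.02], [0.36, -0.02, 0.64]]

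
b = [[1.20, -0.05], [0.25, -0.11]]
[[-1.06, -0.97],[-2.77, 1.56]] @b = [[-1.51, 0.16], [-2.93, -0.03]]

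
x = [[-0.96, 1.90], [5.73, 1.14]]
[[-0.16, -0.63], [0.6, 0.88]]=x @ [[0.11, 0.20], [-0.03, -0.23]]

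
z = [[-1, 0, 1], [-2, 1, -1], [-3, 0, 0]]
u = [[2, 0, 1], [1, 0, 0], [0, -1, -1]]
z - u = [[-3, 0, 0], [-3, 1, -1], [-3, 1, 1]]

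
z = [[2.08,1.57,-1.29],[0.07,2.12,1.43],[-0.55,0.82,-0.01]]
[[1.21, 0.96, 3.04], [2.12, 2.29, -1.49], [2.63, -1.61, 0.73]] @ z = [[0.91, 6.43, -0.22], [5.39, 6.96, 0.55], [4.96, 1.31, -5.7]]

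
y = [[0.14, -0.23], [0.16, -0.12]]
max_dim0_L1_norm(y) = 0.35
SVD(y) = [[-0.81, -0.59], [-0.59, 0.81]] @ diag([0.3298853620760289, 0.06062712171930376]) @ [[-0.63, 0.78], [0.78, 0.63]]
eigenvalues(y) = [(0.01+0.14j), (0.01-0.14j)]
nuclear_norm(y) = 0.39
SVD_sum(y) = [[0.17, -0.21], [0.12, -0.15]] + [[-0.03, -0.02], [0.04, 0.03]]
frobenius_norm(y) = 0.34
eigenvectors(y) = [[(0.77+0j), 0.77-0.00j], [(0.43-0.47j), (0.43+0.47j)]]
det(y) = 0.02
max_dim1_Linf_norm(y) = 0.23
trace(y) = 0.02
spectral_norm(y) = 0.33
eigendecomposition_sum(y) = [[0.07+0.07j, -0.12+0.01j], [0.08-0.01j, (-0.06+0.08j)]] + [[0.07-0.07j, (-0.12-0.01j)], [(0.08+0.01j), (-0.06-0.08j)]]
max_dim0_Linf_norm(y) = 0.23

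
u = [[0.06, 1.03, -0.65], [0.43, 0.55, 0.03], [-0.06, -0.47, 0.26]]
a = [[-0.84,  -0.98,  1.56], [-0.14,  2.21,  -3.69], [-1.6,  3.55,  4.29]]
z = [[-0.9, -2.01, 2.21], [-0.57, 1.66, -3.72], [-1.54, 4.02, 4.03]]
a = u + z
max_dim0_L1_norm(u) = 2.05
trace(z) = 4.79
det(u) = 0.00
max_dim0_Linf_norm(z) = 4.03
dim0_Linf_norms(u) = [0.43, 1.03, 0.65]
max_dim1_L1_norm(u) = 1.74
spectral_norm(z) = 6.23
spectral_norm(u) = 1.43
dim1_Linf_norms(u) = [1.03, 0.55, 0.47]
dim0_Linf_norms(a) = [1.6, 3.55, 4.29]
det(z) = -35.03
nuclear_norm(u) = 1.91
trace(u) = 0.87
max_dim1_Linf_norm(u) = 1.03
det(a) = -20.60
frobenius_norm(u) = 1.51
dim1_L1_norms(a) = [3.38, 6.04, 9.44]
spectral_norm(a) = 6.20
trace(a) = 5.66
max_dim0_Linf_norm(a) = 4.29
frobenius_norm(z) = 7.84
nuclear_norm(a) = 11.14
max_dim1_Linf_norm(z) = 4.03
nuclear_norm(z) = 12.05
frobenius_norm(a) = 7.50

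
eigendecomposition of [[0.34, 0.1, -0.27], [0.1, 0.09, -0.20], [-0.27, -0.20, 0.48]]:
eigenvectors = [[0.56, 0.82, 0.07], [0.31, -0.29, 0.91], [-0.76, 0.49, 0.42]]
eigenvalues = [0.76, 0.14, 0.0]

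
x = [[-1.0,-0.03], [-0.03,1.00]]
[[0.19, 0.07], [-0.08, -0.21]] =x@[[-0.19, -0.06], [-0.09, -0.21]]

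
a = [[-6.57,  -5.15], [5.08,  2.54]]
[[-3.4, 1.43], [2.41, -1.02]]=a @ [[0.40, -0.17], [0.15, -0.06]]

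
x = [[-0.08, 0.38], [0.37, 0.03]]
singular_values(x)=[0.4, 0.35]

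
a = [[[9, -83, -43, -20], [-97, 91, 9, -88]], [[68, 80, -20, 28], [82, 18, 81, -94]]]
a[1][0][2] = -20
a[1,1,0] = 82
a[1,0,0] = 68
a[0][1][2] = 9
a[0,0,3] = -20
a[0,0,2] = -43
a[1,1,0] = 82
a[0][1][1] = 91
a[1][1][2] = 81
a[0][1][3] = -88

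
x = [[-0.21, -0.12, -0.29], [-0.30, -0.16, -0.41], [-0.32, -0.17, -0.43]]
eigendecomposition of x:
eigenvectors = [[-0.44+0.00j, 0.70+0.00j, 0.70-0.00j],[-0.62+0.00j, (-0.01-0.47j), -0.01+0.47j],[-0.65+0.00j, -0.51+0.19j, (-0.51-0.19j)]]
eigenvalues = [(-0.81+0j), 0j, -0j]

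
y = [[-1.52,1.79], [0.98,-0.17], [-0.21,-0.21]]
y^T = [[-1.52, 0.98, -0.21], [1.79, -0.17, -0.21]]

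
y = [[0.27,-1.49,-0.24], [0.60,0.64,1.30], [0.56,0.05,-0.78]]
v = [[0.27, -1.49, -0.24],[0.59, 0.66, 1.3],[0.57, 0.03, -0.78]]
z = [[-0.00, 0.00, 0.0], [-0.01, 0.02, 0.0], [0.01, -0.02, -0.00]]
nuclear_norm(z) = 0.03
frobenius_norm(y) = 2.39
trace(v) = 0.15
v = y + z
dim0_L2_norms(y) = [0.86, 1.62, 1.53]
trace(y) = 0.13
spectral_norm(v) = 1.93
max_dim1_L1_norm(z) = 0.03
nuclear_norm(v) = 3.92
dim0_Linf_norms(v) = [0.59, 1.49, 1.3]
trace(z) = 0.02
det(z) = 0.00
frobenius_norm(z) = 0.03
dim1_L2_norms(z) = [0.0, 0.02, 0.02]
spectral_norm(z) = 0.03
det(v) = -1.85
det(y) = -1.86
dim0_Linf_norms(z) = [0.01, 0.02, 0.0]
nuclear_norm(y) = 3.92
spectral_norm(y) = 1.91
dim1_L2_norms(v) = [1.53, 1.57, 0.97]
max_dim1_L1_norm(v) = 2.55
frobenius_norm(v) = 2.40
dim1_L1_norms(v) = [2.0, 2.55, 1.38]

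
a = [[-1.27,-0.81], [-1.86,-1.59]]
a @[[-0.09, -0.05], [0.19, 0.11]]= [[-0.04,-0.03],  [-0.13,-0.08]]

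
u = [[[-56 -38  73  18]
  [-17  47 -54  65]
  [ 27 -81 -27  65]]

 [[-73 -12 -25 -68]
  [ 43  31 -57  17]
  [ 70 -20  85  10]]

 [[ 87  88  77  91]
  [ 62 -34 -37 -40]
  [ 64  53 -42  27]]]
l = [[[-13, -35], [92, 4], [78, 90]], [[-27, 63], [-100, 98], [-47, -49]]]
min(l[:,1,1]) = 4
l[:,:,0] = [[-13, 92, 78], [-27, -100, -47]]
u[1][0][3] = -68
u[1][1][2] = -57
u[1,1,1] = 31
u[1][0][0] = -73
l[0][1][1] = 4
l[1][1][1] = 98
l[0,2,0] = 78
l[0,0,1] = -35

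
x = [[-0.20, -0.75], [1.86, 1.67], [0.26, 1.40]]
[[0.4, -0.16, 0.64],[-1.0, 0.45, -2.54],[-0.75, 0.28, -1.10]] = x @ [[-0.07, 0.07, -0.79], [-0.52, 0.19, -0.64]]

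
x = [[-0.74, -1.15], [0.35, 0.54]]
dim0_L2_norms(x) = [0.82, 1.27]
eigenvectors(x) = [[-0.90,0.85], [0.44,-0.53]]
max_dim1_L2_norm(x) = 1.37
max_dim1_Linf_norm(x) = 1.15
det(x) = 0.00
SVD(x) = [[-0.90, 0.43], [0.43, 0.9]] @ diag([1.5113557880856061, 0.0019188069565494231]) @ [[0.54, 0.84], [0.84, -0.54]]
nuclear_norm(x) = 1.51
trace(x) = -0.20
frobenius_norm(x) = 1.51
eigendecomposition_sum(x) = [[-0.79, -1.26], [0.38, 0.61]] + [[0.05,0.11], [-0.03,-0.07]]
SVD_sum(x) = [[-0.74, -1.15], [0.35, 0.54]] + [[0.0, -0.00], [0.0, -0.0]]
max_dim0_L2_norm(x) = 1.27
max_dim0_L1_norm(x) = 1.69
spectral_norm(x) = 1.51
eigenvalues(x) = [-0.18, -0.02]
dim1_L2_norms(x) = [1.37, 0.64]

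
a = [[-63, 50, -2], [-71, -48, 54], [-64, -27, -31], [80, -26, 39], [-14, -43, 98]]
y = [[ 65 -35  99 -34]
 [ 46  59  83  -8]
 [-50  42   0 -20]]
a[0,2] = -2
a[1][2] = 54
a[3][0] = 80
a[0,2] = -2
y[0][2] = 99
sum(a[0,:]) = -15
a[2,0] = -64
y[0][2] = 99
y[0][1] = -35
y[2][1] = 42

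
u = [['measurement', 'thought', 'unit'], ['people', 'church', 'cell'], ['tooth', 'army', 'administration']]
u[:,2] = ['unit', 'cell', 'administration']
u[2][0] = 'tooth'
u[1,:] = ['people', 'church', 'cell']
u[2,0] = 'tooth'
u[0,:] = ['measurement', 'thought', 'unit']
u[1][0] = 'people'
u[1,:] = ['people', 'church', 'cell']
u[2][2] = 'administration'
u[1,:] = ['people', 'church', 'cell']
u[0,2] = 'unit'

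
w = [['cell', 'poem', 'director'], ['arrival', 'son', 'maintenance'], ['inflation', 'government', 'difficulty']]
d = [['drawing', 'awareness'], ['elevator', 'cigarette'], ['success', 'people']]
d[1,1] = 'cigarette'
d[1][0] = 'elevator'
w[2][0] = 'inflation'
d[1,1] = 'cigarette'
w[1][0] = 'arrival'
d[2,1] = 'people'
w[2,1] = 'government'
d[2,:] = ['success', 'people']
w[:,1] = ['poem', 'son', 'government']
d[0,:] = ['drawing', 'awareness']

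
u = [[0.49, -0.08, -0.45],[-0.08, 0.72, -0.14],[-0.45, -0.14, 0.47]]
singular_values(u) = [0.94, 0.75, 0.0]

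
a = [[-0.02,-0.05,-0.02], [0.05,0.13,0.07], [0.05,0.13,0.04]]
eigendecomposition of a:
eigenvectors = [[-0.26,0.93,-0.16],[0.74,-0.36,-0.37],[0.63,0.01,0.92]]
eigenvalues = [0.17, -0.0, -0.02]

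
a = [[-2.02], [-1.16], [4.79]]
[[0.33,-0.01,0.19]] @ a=[[0.26]]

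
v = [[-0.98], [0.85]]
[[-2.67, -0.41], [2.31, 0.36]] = v@ [[2.72, 0.42]]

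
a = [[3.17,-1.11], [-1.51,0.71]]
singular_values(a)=[3.75, 0.15]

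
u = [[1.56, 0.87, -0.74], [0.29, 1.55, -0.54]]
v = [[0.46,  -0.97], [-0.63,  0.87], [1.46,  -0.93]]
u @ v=[[-0.91, -0.07], [-1.63, 1.57]]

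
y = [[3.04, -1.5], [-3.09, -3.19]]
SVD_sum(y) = [[1.66, 0.94], [-3.71, -2.1]] + [[1.38, -2.44], [0.62, -1.09]]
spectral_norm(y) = 4.67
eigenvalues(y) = [3.71, -3.86]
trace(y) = -0.15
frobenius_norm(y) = 5.59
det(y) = -14.33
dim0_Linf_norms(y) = [3.09, 3.19]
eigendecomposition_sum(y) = [[3.38, -0.74], [-1.51, 0.33]] + [[-0.34, -0.76], [-1.58, -3.52]]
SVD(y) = [[-0.41, 0.91], [0.91, 0.41]] @ diag([4.667670630732681, 3.070610832227941]) @ [[-0.87, -0.49], [0.49, -0.87]]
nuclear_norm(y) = 7.74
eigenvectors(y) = [[0.91,0.21], [-0.41,0.98]]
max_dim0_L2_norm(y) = 4.33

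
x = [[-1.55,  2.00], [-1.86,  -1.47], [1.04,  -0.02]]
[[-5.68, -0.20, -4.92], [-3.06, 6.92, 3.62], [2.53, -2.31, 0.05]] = x@[[2.41, -2.26, 0.00], [-0.97, -1.85, -2.46]]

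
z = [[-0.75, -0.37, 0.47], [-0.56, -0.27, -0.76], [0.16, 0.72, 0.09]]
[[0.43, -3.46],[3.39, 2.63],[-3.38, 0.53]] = z@ [[-0.20, 1.15], [-4.30, 1.06], [-2.78, -4.69]]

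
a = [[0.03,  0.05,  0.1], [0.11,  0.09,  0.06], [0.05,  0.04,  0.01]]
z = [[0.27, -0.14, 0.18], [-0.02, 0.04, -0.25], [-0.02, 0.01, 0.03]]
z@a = [[0.00,  0.01,  0.02], [-0.01,  -0.01,  -0.00], [0.00,  0.0,  -0.00]]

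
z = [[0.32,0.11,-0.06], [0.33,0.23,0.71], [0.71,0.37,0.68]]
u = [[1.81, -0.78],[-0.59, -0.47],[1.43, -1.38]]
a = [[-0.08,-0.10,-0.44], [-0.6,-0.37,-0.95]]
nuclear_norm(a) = 1.42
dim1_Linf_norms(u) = [1.81, 0.59, 1.43]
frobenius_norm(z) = 1.37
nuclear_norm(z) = 1.70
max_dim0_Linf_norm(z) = 0.71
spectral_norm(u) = 2.76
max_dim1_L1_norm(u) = 2.81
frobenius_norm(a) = 1.27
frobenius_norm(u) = 2.90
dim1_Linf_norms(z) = [0.32, 0.71, 0.71]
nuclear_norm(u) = 3.64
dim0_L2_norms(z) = [0.85, 0.45, 0.98]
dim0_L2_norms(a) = [0.61, 0.38, 1.05]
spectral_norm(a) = 1.26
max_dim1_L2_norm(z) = 1.05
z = u @ a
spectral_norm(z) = 1.32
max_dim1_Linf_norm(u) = 1.81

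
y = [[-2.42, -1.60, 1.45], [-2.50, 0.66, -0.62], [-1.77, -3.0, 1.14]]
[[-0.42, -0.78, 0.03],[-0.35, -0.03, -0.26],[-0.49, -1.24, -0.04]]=y @ [[0.15, 0.1, 0.07],[0.1, 0.37, 0.04],[0.07, 0.04, 0.18]]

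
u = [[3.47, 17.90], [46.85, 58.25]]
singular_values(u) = [76.49, 8.32]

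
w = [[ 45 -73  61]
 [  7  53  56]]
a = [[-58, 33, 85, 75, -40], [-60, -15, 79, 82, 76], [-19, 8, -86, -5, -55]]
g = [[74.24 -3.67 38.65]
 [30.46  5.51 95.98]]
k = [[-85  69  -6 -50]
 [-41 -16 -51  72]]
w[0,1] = -73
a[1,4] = 76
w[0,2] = 61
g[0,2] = 38.65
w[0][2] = 61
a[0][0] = -58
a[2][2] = -86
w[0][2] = 61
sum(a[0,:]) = 95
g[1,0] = 30.46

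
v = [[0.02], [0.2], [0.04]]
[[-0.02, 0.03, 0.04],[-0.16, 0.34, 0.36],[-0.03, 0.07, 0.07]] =v @ [[-0.79,1.71,1.79]]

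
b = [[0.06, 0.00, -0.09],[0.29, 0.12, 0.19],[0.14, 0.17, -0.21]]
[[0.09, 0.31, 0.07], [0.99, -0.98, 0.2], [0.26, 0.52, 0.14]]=b @ [[2.78,-0.46,0.82],[0.25,-1.17,-0.06],[0.82,-3.72,-0.18]]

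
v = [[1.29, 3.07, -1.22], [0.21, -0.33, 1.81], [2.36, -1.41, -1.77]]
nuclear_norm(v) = 8.45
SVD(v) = [[-0.85, 0.47, -0.25], [0.32, 0.08, -0.94], [-0.42, -0.88, -0.22]] @ diag([3.7601350294184552, 3.2297792463255766, 1.458427434103208]) @ [[-0.54, -0.56, 0.63], [-0.45, 0.82, 0.35], [-0.71, -0.09, -0.69]]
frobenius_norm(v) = 5.17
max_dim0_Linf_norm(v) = 3.07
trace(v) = -0.81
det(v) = 17.71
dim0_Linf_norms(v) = [2.36, 3.07, 1.81]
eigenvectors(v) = [[-0.85+0.00j, (-0.01-0.51j), (-0.01+0.51j)], [-0.37+0.00j, (0.15+0.45j), 0.15-0.45j], [(-0.39+0j), -0.72+0.00j, -0.72-0.00j]]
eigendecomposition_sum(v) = [[1.29+0.00j, 1.48+0.00j, (0.29-0j)], [0.56+0.00j, 0.64+0.00j, 0.13-0.00j], [(0.59+0j), (0.68+0j), (0.13-0j)]] + [[0.00+0.63j, (0.79-0.76j), (-0.75-0.66j)],[(-0.17-0.55j), -0.49+0.88j, 0.84+0.37j],[(0.89+0.02j), -1.04-1.14j, -0.95+1.04j]] + [[-0.63j, 0.79+0.76j, -0.75+0.66j], [(-0.17+0.55j), -0.49-0.88j, (0.84-0.37j)], [(0.89-0.02j), (-1.04+1.14j), -0.95-1.04j]]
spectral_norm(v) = 3.76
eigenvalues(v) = [(2.06+0j), (-1.44+2.55j), (-1.44-2.55j)]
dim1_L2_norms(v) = [3.55, 1.85, 3.27]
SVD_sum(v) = [[1.71,1.78,-2.0], [-0.65,-0.68,0.76], [0.86,0.89,-1.00]] + [[-0.68, 1.25, 0.53], [-0.12, 0.22, 0.09], [1.27, -2.33, -0.99]] + [[0.26, 0.03, 0.25],  [0.98, 0.13, 0.95],  [0.23, 0.03, 0.22]]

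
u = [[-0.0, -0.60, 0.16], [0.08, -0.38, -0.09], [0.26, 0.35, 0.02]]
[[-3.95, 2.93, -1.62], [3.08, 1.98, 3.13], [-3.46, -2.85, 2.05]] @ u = [[-0.19, 0.69, -0.93], [0.97, -1.50, 0.38], [0.30, 3.88, -0.26]]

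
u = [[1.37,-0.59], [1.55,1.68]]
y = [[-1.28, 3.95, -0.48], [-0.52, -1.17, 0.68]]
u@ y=[[-1.45, 6.10, -1.06], [-2.86, 4.16, 0.4]]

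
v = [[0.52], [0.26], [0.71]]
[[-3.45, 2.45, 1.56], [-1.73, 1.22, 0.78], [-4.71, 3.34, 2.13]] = v @ [[-6.64, 4.71, 3.00]]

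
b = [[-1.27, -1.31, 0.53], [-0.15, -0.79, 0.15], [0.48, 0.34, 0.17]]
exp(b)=[[0.37, -0.47, 0.3], [-0.04, 0.5, 0.10], [0.31, 0.09, 1.30]]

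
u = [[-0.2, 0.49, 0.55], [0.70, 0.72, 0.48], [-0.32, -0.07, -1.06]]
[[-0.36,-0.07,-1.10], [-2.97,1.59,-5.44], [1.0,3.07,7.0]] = u@[[-2.48, 0.60, -5.5], [-1.65, 3.85, 1.14], [-0.09, -3.33, -5.02]]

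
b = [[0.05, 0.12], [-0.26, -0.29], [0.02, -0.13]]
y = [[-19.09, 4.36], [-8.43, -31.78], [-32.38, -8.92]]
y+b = [[-19.04,4.48], [-8.69,-32.07], [-32.36,-9.05]]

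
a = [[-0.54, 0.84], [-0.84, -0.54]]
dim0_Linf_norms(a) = [0.84, 0.84]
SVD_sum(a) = [[0.00, 0.84], [0.00, -0.54]] + [[-0.54, 0.00], [-0.84, 0.0]]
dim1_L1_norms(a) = [1.38, 1.38]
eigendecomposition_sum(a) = [[-0.27+0.42j, (0.42+0.27j)], [-0.42-0.27j, -0.27+0.42j]] + [[-0.27-0.42j, 0.42-0.27j], [(-0.42+0.27j), -0.27-0.42j]]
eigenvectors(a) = [[(0.71+0j), 0.71-0.00j], [0.71j, -0.71j]]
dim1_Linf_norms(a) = [0.84, 0.84]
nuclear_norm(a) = 2.00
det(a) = 1.00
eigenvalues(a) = [(-0.54+0.84j), (-0.54-0.84j)]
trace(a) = -1.08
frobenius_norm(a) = 1.41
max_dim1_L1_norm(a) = 1.38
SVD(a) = [[-0.84, -0.54], [0.54, -0.84]] @ diag([0.9985990186255943, 0.9985990186255942]) @ [[-0.00, -1.0], [1.00, 0.0]]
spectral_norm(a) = 1.00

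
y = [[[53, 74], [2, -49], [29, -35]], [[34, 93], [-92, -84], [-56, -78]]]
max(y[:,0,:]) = 93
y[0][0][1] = 74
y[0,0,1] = 74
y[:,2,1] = [-35, -78]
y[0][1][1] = -49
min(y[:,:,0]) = -92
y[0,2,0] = 29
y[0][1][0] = 2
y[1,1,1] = -84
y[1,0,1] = 93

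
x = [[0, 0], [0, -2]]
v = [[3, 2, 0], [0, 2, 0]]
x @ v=[[0, 0, 0], [0, -4, 0]]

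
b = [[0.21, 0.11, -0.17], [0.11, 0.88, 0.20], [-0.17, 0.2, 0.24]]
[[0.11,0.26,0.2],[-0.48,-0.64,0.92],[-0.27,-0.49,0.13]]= b@ [[0.12, -0.05, 0.32], [-0.39, -0.31, 1.03], [-0.73, -1.82, -0.11]]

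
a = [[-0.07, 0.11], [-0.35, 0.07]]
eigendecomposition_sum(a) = [[-0.03+0.09j, (0.05+0j)], [-0.17-0.00j, 0.03+0.09j]] + [[(-0.03-0.09j), (0.05-0j)], [-0.17+0.00j, (0.03-0.09j)]]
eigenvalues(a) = [(-0+0.18j), (-0-0.18j)]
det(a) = 0.03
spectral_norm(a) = 0.37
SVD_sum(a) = [[-0.09, 0.03], [-0.34, 0.09]] + [[0.02, 0.08], [-0.01, -0.02]]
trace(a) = 0.00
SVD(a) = [[-0.26, -0.97], [-0.97, 0.26]] @ diag([0.368924439894498, 0.09107556010550198]) @ [[0.97, -0.26],  [-0.26, -0.97]]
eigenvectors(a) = [[(0.17-0.46j), (0.17+0.46j)], [0.87+0.00j, (0.87-0j)]]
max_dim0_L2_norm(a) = 0.36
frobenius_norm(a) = 0.38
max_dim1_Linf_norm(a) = 0.35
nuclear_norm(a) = 0.46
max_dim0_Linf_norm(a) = 0.35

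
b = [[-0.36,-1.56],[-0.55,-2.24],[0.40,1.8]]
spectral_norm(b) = 3.36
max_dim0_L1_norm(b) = 5.6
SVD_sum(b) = [[-0.37, -1.56],[-0.53, -2.25],[0.42, 1.79]] + [[0.01, -0.00],  [-0.02, 0.01],  [-0.02, 0.01]]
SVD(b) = [[-0.48, 0.20], [-0.69, -0.69], [0.55, -0.69]] @ diag([3.3589030607983967, 0.032714341796306286]) @ [[0.23,0.97], [0.97,-0.23]]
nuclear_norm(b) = 3.39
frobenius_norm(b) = 3.36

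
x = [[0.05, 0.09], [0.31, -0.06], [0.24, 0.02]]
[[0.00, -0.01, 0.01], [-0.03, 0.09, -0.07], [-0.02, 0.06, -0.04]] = x @ [[-0.07, 0.25, -0.18],[0.07, -0.22, 0.16]]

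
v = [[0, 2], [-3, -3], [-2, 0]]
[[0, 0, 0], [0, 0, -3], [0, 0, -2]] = v@[[0, 0, 1], [0, 0, 0]]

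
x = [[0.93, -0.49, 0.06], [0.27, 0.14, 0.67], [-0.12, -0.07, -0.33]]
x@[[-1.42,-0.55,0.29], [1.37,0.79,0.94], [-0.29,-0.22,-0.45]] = [[-2.01, -0.91, -0.22], [-0.39, -0.19, -0.09], [0.17, 0.08, 0.05]]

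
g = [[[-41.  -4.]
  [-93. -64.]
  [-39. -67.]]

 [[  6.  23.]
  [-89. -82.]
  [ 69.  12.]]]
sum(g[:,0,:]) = -16.0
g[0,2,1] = -67.0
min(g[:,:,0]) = -93.0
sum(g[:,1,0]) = -182.0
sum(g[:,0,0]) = -35.0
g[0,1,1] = -64.0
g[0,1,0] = -93.0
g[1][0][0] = 6.0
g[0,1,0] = -93.0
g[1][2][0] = 69.0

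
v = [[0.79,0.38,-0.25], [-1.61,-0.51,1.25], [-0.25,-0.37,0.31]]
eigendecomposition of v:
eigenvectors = [[-0.68+0.00j,(-0.25-0.18j),-0.25+0.18j], [(0.47+0j),(0.89+0j),0.89-0.00j], [-0.56+0.00j,(0.13+0.31j),0.13-0.31j]]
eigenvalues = [(0.32+0j), (0.14+0.77j), (0.14-0.77j)]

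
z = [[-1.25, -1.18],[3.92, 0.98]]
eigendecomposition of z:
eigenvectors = [[(0.25-0.41j), 0.25+0.41j], [(-0.88+0j), -0.88-0.00j]]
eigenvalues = [(-0.13+1.84j), (-0.13-1.84j)]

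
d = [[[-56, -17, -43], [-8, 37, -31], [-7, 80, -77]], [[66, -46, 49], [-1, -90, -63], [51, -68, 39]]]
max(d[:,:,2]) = 49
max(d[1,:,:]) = 66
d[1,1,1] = -90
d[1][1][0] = -1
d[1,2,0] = 51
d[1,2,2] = 39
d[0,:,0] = [-56, -8, -7]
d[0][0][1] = -17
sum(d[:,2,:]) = 18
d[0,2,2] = -77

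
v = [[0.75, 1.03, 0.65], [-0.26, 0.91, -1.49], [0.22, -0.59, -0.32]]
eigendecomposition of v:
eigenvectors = [[(0.81+0j), 0.81-0.00j, -0.56+0.00j], [0.34+0.44j, (0.34-0.44j), 0.48+0.00j], [-0.06-0.16j, -0.06+0.16j, (0.68+0j)]]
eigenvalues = [(1.13+0.43j), (1.13-0.43j), (-0.91+0j)]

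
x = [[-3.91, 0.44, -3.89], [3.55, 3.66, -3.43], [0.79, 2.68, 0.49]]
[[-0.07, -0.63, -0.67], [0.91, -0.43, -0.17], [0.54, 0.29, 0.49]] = x @ [[0.05, -0.02, -0.01], [0.19, 0.08, 0.15], [-0.01, 0.19, 0.2]]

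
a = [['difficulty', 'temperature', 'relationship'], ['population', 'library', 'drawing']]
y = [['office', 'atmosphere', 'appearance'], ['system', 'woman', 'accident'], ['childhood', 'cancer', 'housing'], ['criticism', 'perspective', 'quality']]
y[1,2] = 'accident'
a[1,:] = ['population', 'library', 'drawing']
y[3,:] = ['criticism', 'perspective', 'quality']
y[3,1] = 'perspective'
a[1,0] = 'population'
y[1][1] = 'woman'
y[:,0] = ['office', 'system', 'childhood', 'criticism']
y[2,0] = 'childhood'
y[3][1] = 'perspective'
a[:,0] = ['difficulty', 'population']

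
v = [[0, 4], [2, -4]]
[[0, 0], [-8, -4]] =v@[[-4, -2], [0, 0]]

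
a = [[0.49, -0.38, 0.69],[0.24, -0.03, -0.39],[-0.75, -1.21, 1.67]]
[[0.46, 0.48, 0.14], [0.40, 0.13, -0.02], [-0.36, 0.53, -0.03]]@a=[[0.24,-0.36,0.36], [0.24,-0.13,0.19], [-0.03,0.16,-0.51]]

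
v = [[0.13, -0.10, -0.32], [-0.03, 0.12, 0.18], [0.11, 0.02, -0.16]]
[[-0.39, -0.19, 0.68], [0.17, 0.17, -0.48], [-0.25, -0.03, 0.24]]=v@[[-1.77, 0.61, -0.05], [0.44, 0.53, -1.46], [0.37, 0.67, -1.70]]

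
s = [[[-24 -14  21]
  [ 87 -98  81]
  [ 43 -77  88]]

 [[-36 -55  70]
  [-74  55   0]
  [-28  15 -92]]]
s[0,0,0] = -24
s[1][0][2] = 70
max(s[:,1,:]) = 87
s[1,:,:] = [[-36, -55, 70], [-74, 55, 0], [-28, 15, -92]]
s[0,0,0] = -24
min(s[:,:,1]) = -98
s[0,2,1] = -77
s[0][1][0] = 87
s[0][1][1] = -98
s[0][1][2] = 81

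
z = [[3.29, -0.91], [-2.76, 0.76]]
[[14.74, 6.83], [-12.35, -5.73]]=z @ [[3.73,1.9], [-2.71,-0.64]]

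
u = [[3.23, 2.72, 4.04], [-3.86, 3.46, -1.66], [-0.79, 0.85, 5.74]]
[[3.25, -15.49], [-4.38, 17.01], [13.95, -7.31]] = u @ [[-1.04, -3.08], [-1.24, 0.62], [2.47, -1.79]]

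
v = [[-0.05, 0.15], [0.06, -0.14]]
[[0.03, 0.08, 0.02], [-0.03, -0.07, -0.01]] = v@[[-0.15, -0.03, 0.18], [0.13, 0.51, 0.17]]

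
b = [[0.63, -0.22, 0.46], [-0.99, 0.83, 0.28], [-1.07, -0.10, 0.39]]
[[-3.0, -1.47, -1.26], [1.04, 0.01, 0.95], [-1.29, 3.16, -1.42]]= b@[[-0.67, -2.92, 0.34], [2.02, -3.22, 2.26], [-4.63, -0.73, -2.12]]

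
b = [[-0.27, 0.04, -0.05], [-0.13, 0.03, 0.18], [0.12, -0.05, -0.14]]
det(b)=-0.001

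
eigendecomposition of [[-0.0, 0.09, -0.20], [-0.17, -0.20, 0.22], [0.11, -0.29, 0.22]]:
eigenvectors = [[-0.27+0.37j, (-0.27-0.37j), (0.34+0j)], [0.26-0.49j, 0.26+0.49j, 0.77+0.00j], [0.70+0.00j, 0.70-0.00j, 0.55+0.00j]]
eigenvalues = [(0.07+0.26j), (0.07-0.26j), (-0.12+0j)]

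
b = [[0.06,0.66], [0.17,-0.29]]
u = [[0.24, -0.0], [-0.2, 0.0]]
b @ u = [[-0.12, 0.0], [0.1, 0.0]]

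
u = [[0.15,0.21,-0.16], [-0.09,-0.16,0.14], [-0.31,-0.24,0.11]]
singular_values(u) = [0.54, 0.12, 0.0]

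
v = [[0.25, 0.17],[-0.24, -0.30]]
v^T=[[0.25,  -0.24], [0.17,  -0.30]]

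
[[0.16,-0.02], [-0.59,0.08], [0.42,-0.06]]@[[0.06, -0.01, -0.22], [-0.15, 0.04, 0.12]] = [[0.01,-0.0,-0.04], [-0.05,0.01,0.14], [0.03,-0.01,-0.1]]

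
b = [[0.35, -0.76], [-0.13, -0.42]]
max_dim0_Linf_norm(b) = 0.76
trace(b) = -0.07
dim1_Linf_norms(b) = [0.76, 0.42]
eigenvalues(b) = [0.46, -0.53]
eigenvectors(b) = [[0.99, 0.65], [-0.15, 0.76]]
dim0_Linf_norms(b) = [0.35, 0.76]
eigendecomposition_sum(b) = [[0.41, -0.35],  [-0.06, 0.05]] + [[-0.06, -0.41], [-0.07, -0.47]]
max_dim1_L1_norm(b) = 1.11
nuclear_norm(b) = 1.18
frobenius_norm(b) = 0.95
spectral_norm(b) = 0.91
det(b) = -0.25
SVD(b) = [[0.92,0.40], [0.40,-0.92]] @ diag([0.9053685946318007, 0.27149163496218137]) @ [[0.3, -0.95],[0.95, 0.3]]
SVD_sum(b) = [[0.25, -0.79], [0.11, -0.35]] + [[0.10, 0.03], [-0.24, -0.07]]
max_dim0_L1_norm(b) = 1.18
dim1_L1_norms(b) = [1.11, 0.55]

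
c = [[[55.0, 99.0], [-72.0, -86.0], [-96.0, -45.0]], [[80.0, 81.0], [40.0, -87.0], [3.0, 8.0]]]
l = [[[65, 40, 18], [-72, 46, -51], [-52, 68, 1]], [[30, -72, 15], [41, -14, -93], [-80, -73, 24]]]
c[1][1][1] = -87.0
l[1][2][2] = 24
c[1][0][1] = 81.0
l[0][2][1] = 68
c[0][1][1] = -86.0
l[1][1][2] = -93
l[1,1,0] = 41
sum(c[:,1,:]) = -205.0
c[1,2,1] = 8.0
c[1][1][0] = 40.0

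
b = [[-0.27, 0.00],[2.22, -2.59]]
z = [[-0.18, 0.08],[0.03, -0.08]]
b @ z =[[0.05, -0.02], [-0.48, 0.38]]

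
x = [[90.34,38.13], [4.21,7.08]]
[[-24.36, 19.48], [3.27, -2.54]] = x@[[-0.62, 0.49], [0.83, -0.65]]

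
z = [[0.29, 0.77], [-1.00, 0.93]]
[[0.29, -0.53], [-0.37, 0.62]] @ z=[[0.61, -0.27], [-0.73, 0.29]]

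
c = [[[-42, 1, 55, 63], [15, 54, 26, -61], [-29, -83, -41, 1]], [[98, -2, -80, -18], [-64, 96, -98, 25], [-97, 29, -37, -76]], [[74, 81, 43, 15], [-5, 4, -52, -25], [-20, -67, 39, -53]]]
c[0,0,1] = 1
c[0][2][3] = 1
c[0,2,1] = -83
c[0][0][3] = 63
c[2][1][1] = 4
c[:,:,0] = [[-42, 15, -29], [98, -64, -97], [74, -5, -20]]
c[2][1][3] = -25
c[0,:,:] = [[-42, 1, 55, 63], [15, 54, 26, -61], [-29, -83, -41, 1]]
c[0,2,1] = -83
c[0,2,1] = -83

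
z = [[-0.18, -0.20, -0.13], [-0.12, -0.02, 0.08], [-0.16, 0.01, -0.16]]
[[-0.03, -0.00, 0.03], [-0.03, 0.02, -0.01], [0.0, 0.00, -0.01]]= z@[[0.15, -0.13, 0.10],  [0.14, 0.05, -0.20],  [-0.17, 0.11, -0.05]]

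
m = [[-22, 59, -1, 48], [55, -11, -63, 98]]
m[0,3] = 48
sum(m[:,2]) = -64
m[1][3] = 98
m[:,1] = [59, -11]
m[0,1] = 59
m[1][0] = 55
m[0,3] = 48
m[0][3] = 48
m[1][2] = -63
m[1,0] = 55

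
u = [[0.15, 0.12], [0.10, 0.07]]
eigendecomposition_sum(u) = [[0.15, 0.12], [0.1, 0.07]] + [[-0.0, 0.0], [0.00, -0.00]]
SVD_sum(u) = [[0.15,0.12], [0.10,0.07]] + [[-0.0,0.00], [0.0,-0.00]]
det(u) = -0.00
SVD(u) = [[-0.84, -0.54], [-0.54, 0.84]] @ diag([0.22750060927906882, 0.006593388935323631]) @ [[-0.79,-0.61], [0.61,-0.79]]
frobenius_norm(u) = 0.23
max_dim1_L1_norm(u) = 0.27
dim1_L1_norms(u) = [0.27, 0.17]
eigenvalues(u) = [0.23, -0.01]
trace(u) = 0.22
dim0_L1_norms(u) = [0.25, 0.19]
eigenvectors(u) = [[0.84, -0.61], [0.54, 0.79]]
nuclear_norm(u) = 0.23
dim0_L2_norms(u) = [0.18, 0.14]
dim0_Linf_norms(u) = [0.15, 0.12]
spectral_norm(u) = 0.23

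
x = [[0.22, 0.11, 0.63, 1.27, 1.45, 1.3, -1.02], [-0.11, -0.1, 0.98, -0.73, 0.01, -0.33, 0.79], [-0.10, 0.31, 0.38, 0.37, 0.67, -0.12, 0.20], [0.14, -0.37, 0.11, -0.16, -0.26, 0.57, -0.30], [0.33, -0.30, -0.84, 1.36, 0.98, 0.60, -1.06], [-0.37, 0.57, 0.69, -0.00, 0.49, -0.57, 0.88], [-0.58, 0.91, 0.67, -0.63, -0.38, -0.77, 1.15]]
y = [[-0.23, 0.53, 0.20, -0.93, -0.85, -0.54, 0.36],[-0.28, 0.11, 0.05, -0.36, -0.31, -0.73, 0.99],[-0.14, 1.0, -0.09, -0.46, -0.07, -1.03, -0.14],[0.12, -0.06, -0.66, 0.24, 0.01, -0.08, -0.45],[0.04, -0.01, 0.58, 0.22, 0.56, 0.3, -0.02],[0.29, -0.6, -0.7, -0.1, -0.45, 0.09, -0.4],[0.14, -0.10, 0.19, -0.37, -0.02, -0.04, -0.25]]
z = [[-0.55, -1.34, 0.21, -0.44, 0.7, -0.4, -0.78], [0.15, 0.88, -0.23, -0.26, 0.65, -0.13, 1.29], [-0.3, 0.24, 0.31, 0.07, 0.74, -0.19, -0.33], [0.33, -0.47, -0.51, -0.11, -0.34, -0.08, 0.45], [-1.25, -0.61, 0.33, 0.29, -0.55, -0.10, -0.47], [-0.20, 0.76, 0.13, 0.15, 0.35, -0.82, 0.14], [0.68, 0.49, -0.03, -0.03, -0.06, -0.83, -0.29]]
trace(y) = 0.43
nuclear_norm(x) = 8.21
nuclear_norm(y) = 6.20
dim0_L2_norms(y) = [0.52, 1.29, 1.16, 1.21, 1.16, 1.41, 1.25]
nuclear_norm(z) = 8.05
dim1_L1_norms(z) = [4.42, 3.59, 2.18, 2.29, 3.6, 2.55, 2.41]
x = z @ y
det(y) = 0.00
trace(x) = 1.90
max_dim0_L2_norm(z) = 2.01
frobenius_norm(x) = 4.72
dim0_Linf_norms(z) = [1.25, 1.34, 0.51, 0.44, 0.74, 0.83, 1.29]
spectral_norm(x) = 3.90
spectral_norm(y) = 2.30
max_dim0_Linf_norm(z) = 1.34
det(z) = 0.00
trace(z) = -1.13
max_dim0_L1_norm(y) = 2.81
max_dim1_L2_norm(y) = 1.54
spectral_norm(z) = 2.63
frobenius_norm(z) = 3.75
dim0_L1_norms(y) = [1.24, 2.41, 2.47, 2.68, 2.27, 2.81, 2.61]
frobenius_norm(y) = 3.10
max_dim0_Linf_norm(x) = 1.45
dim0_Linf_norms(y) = [0.29, 1.0, 0.7, 0.93, 0.85, 1.03, 0.99]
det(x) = -0.00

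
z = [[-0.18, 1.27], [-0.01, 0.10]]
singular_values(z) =[1.29, 0.0]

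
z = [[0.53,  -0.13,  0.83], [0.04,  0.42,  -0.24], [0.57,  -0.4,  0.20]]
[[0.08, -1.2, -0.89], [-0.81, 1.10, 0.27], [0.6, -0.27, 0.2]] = z @ [[-0.28,1.18,0.68], [-1.91,1.37,-0.32], [-0.02,-1.98,-1.56]]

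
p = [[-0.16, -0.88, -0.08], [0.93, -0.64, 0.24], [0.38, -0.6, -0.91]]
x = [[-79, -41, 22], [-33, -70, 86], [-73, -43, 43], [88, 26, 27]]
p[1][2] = 0.235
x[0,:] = [-79, -41, 22]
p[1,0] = 0.929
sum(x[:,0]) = -97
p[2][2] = -0.91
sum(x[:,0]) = -97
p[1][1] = -0.635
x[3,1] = 26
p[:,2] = [-0.083, 0.235, -0.91]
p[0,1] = -0.877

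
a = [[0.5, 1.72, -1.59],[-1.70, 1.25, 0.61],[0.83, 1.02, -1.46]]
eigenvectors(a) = [[(-0.7+0j), (-0.7-0j), 0.59+0.00j], [-0.31-0.44j, -0.31+0.44j, (0.42+0j)], [-0.46+0.09j, -0.46-0.09j, (0.69+0j)]]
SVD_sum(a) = [[0.81, 1.43, -1.69],[-0.09, -0.16, 0.19],[0.67, 1.18, -1.4]] + [[-0.32, 0.29, 0.09], [-1.6, 1.41, 0.42], [0.17, -0.15, -0.05]] + [[0.01, 0.01, 0.01], [-0.00, -0.00, -0.0], [-0.01, -0.01, -0.02]]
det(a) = -0.22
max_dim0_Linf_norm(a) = 1.72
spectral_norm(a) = 3.07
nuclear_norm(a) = 5.34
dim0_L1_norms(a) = [3.03, 3.99, 3.66]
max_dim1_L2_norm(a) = 2.4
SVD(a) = [[-0.77, -0.2, -0.61], [0.09, -0.97, 0.20], [-0.64, 0.10, 0.76]] @ diag([3.0692844965880837, 2.236182086271342, 0.03134255961441375]) @ [[-0.34,  -0.61,  0.72], [0.74,  -0.65,  -0.19], [-0.58,  -0.46,  -0.67]]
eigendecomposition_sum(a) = [[0.17+1.55j,0.88-0.39j,(-0.68-1.09j)], [(-0.91+0.8j),0.64+0.39j,0.38-0.92j], [(0.32+1.01j),0.54-0.38j,(-0.6-0.63j)]] + [[0.17-1.55j, (0.88+0.39j), -0.68+1.09j], [(-0.91-0.8j), 0.64-0.39j, 0.38+0.92j], [(0.32-1.01j), 0.54+0.38j, -0.60+0.63j]] + [[(0.17+0j),-0.05+0.00j,-0.22-0.00j], [(0.12+0j),(-0.03+0j),-0.16-0.00j], [(0.2+0j),(-0.05+0j),-0.26-0.00j]]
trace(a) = 0.29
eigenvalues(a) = [(0.21+1.3j), (0.21-1.3j), (-0.12+0j)]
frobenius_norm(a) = 3.80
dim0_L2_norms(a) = [1.96, 2.36, 2.24]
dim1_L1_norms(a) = [3.81, 3.56, 3.31]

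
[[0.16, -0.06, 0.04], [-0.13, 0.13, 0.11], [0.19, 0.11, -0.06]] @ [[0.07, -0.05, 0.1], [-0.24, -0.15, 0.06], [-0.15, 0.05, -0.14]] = [[0.02, 0.00, 0.01], [-0.06, -0.01, -0.02], [-0.0, -0.03, 0.03]]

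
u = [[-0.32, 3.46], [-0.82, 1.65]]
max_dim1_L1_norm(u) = 3.78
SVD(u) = [[-0.89, -0.45], [-0.45, 0.89]] @ diag([3.8879477392229442, 0.5939380246046012]) @ [[0.17, -0.99], [-0.99, -0.17]]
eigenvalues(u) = [(0.66+1.37j), (0.66-1.37j)]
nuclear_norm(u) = 4.48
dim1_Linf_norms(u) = [3.46, 1.65]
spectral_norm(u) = 3.89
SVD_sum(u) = [[-0.59, 3.41],[-0.3, 1.74]] + [[0.27, 0.05], [-0.52, -0.09]]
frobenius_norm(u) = 3.93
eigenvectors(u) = [[(0.9+0j),  (0.9-0j)], [(0.26+0.36j),  (0.26-0.36j)]]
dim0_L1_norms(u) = [1.14, 5.11]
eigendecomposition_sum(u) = [[(-0.16+0.92j), (1.73-0.84j)], [-0.41+0.20j, 0.82+0.44j]] + [[-0.16-0.92j, 1.73+0.84j], [(-0.41-0.2j), (0.82-0.44j)]]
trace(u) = 1.33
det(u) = 2.31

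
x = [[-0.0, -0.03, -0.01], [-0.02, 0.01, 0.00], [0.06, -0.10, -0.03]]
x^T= [[-0.00,  -0.02,  0.06], [-0.03,  0.01,  -0.10], [-0.01,  0.0,  -0.03]]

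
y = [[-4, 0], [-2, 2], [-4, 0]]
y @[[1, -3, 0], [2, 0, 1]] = [[-4, 12, 0], [2, 6, 2], [-4, 12, 0]]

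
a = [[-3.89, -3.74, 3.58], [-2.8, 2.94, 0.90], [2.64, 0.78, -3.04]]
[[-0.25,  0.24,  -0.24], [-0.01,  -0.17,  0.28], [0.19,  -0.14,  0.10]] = a @ [[-0.01, 0.04, -0.06], [0.01, -0.04, 0.06], [-0.07, 0.07, -0.07]]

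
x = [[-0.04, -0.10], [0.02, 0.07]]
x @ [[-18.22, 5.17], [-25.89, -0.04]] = [[3.32, -0.20], [-2.18, 0.1]]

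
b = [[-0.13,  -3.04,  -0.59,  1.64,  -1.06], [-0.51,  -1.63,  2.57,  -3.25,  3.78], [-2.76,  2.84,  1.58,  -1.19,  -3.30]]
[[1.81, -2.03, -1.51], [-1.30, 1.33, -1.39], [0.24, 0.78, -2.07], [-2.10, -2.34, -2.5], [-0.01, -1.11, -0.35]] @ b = [[4.97,-6.48,-8.67,11.36,-4.61], [3.33,-2.16,1.99,-4.8,10.99], [5.28,-7.88,-1.41,0.32,9.52], [8.37,3.1,-8.72,7.14,1.63], [1.53,0.85,-3.4,4.01,-3.03]]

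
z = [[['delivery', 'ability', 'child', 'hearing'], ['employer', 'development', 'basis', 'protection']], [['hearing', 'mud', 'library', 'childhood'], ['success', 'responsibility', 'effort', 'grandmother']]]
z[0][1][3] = 'protection'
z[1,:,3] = ['childhood', 'grandmother']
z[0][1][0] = 'employer'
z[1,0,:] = ['hearing', 'mud', 'library', 'childhood']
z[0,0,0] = 'delivery'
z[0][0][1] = 'ability'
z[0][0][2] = 'child'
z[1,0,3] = 'childhood'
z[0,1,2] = 'basis'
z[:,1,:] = [['employer', 'development', 'basis', 'protection'], ['success', 'responsibility', 'effort', 'grandmother']]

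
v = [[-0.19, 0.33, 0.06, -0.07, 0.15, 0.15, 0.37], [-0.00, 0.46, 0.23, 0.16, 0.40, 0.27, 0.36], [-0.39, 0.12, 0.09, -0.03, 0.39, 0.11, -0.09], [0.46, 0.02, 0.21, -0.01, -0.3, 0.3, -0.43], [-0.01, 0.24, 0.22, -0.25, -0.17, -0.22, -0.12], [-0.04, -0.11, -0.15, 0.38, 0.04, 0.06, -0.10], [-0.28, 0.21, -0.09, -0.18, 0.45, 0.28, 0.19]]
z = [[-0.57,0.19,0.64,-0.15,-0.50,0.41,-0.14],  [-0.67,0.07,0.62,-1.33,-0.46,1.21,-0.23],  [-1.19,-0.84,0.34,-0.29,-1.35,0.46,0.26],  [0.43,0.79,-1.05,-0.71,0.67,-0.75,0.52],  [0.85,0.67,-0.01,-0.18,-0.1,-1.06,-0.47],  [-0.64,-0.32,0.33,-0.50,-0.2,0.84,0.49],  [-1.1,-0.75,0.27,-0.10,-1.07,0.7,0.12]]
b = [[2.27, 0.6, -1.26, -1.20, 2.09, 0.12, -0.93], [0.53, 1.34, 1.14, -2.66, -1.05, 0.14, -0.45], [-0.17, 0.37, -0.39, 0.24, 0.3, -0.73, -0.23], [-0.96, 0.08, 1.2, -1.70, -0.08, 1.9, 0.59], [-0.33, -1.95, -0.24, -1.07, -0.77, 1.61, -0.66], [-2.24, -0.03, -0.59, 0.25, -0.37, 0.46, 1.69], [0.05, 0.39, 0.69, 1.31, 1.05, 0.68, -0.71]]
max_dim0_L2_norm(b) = 3.79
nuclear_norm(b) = 17.10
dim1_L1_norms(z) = [2.6, 4.59, 4.73, 4.92, 3.34, 3.32, 4.11]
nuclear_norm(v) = 3.70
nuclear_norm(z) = 9.01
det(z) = 0.09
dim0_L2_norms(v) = [0.69, 0.67, 0.43, 0.52, 0.81, 0.57, 0.72]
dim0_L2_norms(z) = [2.17, 1.58, 1.48, 1.63, 1.98, 2.17, 0.94]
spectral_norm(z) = 3.86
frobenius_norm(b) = 7.59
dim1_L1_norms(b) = [8.47, 7.31, 2.43, 6.51, 6.63, 5.63, 4.88]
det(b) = 58.48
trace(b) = 0.50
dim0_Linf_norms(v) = [0.46, 0.46, 0.23, 0.38, 0.45, 0.3, 0.43]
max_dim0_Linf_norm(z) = 1.35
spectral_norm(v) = 1.26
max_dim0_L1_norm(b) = 8.43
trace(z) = -0.01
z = v @ b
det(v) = 0.00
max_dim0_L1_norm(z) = 5.45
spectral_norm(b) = 4.56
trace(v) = 0.43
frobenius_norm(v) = 1.70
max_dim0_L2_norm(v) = 0.81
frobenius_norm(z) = 4.65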